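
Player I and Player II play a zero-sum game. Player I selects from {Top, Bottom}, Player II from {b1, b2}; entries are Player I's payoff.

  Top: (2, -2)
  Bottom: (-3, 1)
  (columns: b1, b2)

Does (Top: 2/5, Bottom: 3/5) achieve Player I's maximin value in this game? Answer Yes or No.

Against b1 this mix gives (2/5)·2 + (3/5)·(-3) = -1.
Against b2 this mix gives (2/5)·(-2) + (3/5)·1 = -1/5.
Player II will play b1, holding Player I to -1. Shifting weight toward the row that does better against b1 would raise this floor (the equalizing mix achieves -1/2 against both b1 and b2), so the proposed strategy is not optimal.

No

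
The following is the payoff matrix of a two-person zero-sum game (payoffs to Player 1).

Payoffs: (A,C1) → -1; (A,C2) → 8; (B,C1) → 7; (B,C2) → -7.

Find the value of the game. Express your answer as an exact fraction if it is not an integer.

49/23

Row minima: A → -1, B → -7; maximin = -1.
Column maxima: C1 → 7, C2 → 8; minimax = 7.
-1 ≠ 7, so there is no saddle point; optimal play is mixed.
Let Player 1 play A with probability p. Expected payoff against C1: (-1)p + 7(1−p) = −8p + 7; against C2: 8p + (-7)(1−p) = 15p − 7.
Setting these equal: −8p + 7 = 15p − 7 ⇒ −23p = -14 ⇒ p = 14/23, and the value is (-8)·(14/23) + 7 = 49/23.
For Player 2: with q = P(C1), equating A's and B's payoffs gives −9q + 8 = 14q − 7 ⇒ q = 15/23.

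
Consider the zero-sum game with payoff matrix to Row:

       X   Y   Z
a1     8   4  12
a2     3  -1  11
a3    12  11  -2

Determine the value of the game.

Row minima: a1 → 4, a2 → -1, a3 → -2; maximin = 4.
Column maxima: X → 12, Y → 11, Z → 12; minimax = 11.
4 ≠ 11, so there is no saddle point; optimal play is mixed.
a2 is strictly dominated by a1, so Row never plays it.
X is strictly dominated by Y (it gives Row strictly more in every row), so Column never plays it.
On the remaining 2×2 (a1, a3 vs Y, Z):
Let Row play a1 with probability p. Expected payoff against Y: 4p + 11(1−p) = −7p + 11; against Z: 12p + (-2)(1−p) = 14p − 2.
Setting these equal: −7p + 11 = 14p − 2 ⇒ −21p = -13 ⇒ p = 13/21, and the value is (-7)·(13/21) + 11 = 20/3.
For Column: with q = P(Y), equating a1's and a3's payoffs gives −8q + 12 = 13q − 2 ⇒ q = 2/3.

20/3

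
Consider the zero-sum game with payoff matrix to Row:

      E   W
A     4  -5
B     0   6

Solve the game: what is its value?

Row minima: A → -5, B → 0; maximin = 0.
Column maxima: E → 4, W → 6; minimax = 4.
0 ≠ 4, so there is no saddle point; optimal play is mixed.
Let Row play A with probability p. Expected payoff against E: 4p + 0(1−p) = 4p; against W: (-5)p + 6(1−p) = −11p + 6.
Setting these equal: 4p = −11p + 6 ⇒ 15p = 6 ⇒ p = 2/5, and the value is (4)·(2/5) = 8/5.
For Column: with q = P(E), equating A's and B's payoffs gives 9q − 5 = −6q + 6 ⇒ q = 11/15.

8/5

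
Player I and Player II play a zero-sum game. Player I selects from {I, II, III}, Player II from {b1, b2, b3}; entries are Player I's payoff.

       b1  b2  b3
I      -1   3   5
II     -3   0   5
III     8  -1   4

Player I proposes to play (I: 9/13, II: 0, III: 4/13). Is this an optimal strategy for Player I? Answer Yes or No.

Yes

Against b1 this mix gives (9/13)·(-1) + (4/13)·8 = 23/13.
Against b2 this mix gives (9/13)·3 + (4/13)·(-1) = 23/13.
Against b3 this mix gives (9/13)·5 + (4/13)·4 = 61/13.
All of Player II's active replies (b1, b2) yield 23/13, and no column does worse for Player I. The mix makes Player II indifferent and guarantees 23/13, so it is optimal.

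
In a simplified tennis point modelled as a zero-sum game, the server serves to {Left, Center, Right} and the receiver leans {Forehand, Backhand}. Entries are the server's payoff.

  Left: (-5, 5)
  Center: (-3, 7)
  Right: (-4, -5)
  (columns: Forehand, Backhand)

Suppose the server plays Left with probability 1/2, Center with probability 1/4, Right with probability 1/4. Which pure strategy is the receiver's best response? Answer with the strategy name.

Forehand

If the receiver plays Forehand, the server's expected payoff is (1/2)·(-5) + (1/4)·(-3) + (1/4)·(-4) = -17/4.
If the receiver plays Backhand, the server's expected payoff is (1/2)·5 + (1/4)·7 + (1/4)·(-5) = 3.
The receiver minimizes the server's payoff; the smallest is -17/4, so the best response is Forehand.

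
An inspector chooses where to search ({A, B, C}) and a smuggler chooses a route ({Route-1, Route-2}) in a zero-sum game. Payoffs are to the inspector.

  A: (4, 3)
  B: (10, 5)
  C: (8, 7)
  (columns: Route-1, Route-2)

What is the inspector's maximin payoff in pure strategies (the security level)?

Row minima: A → 3, B → 5, C → 7.
The best of these is 7.

7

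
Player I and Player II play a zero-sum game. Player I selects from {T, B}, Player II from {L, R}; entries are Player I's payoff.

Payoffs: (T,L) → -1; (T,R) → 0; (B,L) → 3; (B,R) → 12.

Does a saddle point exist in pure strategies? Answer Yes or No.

Row minima: T → -1, B → 3; maximin = 3.
Column maxima: L → 3, R → 12; minimax = 3.
maximin = minimax = 3, so a saddle point exists.

Yes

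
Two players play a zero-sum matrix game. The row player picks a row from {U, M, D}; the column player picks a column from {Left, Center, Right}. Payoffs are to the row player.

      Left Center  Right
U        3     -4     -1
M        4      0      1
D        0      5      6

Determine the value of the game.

20/9

Row minima: U → -4, M → 0, D → 0; maximin = 0.
Column maxima: Left → 4, Center → 5, Right → 6; minimax = 4.
0 ≠ 4, so there is no saddle point; optimal play is mixed.
U is strictly dominated by M, so the row player never plays it.
Right is strictly dominated by Center (it gives the row player strictly more in every row), so the column player never plays it.
On the remaining 2×2 (M, D vs Left, Center):
Let the row player play M with probability p. Expected payoff against Left: 4p + 0(1−p) = 4p; against Center: 0p + 5(1−p) = −5p + 5.
Setting these equal: 4p = −5p + 5 ⇒ 9p = 5 ⇒ p = 5/9, and the value is (4)·(5/9) = 20/9.
For the column player: with q = P(Left), equating M's and D's payoffs gives 4q = −5q + 5 ⇒ q = 5/9.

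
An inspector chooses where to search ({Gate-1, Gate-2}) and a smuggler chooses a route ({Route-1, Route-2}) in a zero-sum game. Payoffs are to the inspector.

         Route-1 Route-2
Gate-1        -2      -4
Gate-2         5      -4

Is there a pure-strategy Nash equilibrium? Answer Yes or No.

Yes

Row minima: Gate-1 → -4, Gate-2 → -4; maximin = -4.
Column maxima: Route-1 → 5, Route-2 → -4; minimax = -4.
maximin = minimax = -4, so a saddle point exists.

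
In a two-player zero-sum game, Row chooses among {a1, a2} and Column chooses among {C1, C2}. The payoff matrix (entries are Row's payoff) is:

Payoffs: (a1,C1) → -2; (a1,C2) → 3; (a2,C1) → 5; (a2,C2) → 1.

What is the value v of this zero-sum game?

17/9

Row minima: a1 → -2, a2 → 1; maximin = 1.
Column maxima: C1 → 5, C2 → 3; minimax = 3.
1 ≠ 3, so there is no saddle point; optimal play is mixed.
Let Row play a1 with probability p. Expected payoff against C1: (-2)p + 5(1−p) = −7p + 5; against C2: 3p + 1(1−p) = 2p + 1.
Setting these equal: −7p + 5 = 2p + 1 ⇒ −9p = -4 ⇒ p = 4/9, and the value is (-7)·(4/9) + 5 = 17/9.
For Column: with q = P(C1), equating a1's and a2's payoffs gives −5q + 3 = 4q + 1 ⇒ q = 2/9.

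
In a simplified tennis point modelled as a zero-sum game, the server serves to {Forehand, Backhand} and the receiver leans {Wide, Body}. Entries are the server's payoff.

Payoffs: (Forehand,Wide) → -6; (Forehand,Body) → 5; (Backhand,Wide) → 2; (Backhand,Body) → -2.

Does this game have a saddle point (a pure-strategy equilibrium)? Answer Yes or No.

No

Row minima: Forehand → -6, Backhand → -2; maximin = -2.
Column maxima: Wide → 2, Body → 5; minimax = 2.
-2 ≠ 2, so no pure-strategy equilibrium exists.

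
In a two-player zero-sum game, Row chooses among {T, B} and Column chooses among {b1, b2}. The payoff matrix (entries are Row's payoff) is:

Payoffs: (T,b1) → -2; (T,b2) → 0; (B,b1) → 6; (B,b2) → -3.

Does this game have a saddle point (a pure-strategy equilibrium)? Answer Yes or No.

Row minima: T → -2, B → -3; maximin = -2.
Column maxima: b1 → 6, b2 → 0; minimax = 0.
-2 ≠ 0, so no pure-strategy equilibrium exists.

No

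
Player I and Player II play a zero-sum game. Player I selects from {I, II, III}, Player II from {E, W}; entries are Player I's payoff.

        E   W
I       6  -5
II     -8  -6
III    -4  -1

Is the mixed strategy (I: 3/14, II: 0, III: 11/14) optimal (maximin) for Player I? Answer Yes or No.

Against E this mix gives (3/14)·6 + (11/14)·(-4) = -13/7.
Against W this mix gives (3/14)·(-5) + (11/14)·(-1) = -13/7.
All of Player II's active replies (E, W) yield -13/7, and no column does worse for Player I. The mix makes Player II indifferent and guarantees -13/7, so it is optimal.

Yes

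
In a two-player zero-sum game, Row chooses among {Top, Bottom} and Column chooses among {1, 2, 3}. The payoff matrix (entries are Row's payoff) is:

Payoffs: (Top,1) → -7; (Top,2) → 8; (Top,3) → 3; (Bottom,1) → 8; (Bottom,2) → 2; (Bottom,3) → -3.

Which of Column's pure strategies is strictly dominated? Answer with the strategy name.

2

3 holds Row's payoff strictly below 2 in every row: 3 < 8, -3 < 2.
So 2 is strictly dominated for Column.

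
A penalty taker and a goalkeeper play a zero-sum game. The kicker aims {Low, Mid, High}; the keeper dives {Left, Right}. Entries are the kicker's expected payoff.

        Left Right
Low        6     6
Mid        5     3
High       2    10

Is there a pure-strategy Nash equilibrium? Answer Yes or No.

Row minima: Low → 6, Mid → 3, High → 2; maximin = 6.
Column maxima: Left → 6, Right → 10; minimax = 6.
maximin = minimax = 6, so a saddle point exists.

Yes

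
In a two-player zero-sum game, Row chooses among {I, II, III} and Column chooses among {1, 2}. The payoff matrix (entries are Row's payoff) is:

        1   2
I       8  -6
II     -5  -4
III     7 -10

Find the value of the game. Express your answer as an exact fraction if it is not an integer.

Row minima: I → -6, II → -5, III → -10; maximin = -5.
Column maxima: 1 → 8, 2 → -4; minimax = -4.
-5 ≠ -4, so there is no saddle point; optimal play is mixed.
III is strictly dominated by I, so Row never plays it.
On the remaining 2×2 (I, II vs 1, 2):
Let Row play I with probability p. Expected payoff against 1: 8p + (-5)(1−p) = 13p − 5; against 2: (-6)p + (-4)(1−p) = −2p − 4.
Setting these equal: 13p − 5 = −2p − 4 ⇒ 15p = 1 ⇒ p = 1/15, and the value is (13)·(1/15) − 5 = -62/15.
For Column: with q = P(1), equating I's and II's payoffs gives 14q − 6 = −q − 4 ⇒ q = 2/15.

-62/15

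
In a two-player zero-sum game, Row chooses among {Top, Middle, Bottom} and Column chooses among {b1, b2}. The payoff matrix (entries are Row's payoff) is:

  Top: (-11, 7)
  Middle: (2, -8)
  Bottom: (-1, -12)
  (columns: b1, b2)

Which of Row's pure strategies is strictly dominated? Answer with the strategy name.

Bottom

Middle gives a strictly higher payoff than Bottom against every column: 2 > -1, -8 > -12.
So Bottom is strictly dominated and Row never plays it.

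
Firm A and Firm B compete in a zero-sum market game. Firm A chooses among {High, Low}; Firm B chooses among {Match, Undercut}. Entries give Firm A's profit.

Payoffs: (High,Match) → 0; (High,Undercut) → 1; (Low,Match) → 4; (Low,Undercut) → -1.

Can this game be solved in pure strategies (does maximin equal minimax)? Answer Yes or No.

Row minima: High → 0, Low → -1; maximin = 0.
Column maxima: Match → 4, Undercut → 1; minimax = 1.
0 ≠ 1, so no pure-strategy equilibrium exists.

No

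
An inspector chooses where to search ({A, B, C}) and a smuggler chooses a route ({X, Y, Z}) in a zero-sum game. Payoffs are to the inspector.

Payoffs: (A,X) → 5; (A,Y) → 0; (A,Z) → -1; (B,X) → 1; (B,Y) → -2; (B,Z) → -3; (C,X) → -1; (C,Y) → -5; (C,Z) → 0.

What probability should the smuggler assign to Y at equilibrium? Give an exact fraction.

Row minima: A → -1, B → -3, C → -5; maximin = -1.
Column maxima: X → 5, Y → 0, Z → 0; minimax = 0.
-1 ≠ 0, so there is no saddle point; optimal play is mixed.
B is strictly dominated by A, so the inspector never plays it.
X is strictly dominated by Y (it gives the inspector strictly more in every row), so the smuggler never plays it.
On the remaining 2×2 (A, C vs Y, Z):
Let the inspector play A with probability p. Expected payoff against Y: 0p + (-5)(1−p) = 5p − 5; against Z: (-1)p + 0(1−p) = −p.
Setting these equal: 5p − 5 = −p ⇒ 6p = 5 ⇒ p = 5/6, and the value is (5)·(5/6) − 5 = -5/6.
For the smuggler: with q = P(Y), equating A's and C's payoffs gives q − 1 = −5q ⇒ q = 1/6.

1/6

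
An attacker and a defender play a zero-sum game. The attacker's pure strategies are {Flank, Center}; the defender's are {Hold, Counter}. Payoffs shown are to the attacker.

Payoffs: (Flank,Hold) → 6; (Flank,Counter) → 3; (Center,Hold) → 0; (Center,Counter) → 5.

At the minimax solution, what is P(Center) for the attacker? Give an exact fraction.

Row minima: Flank → 3, Center → 0; maximin = 3.
Column maxima: Hold → 6, Counter → 5; minimax = 5.
3 ≠ 5, so there is no saddle point; optimal play is mixed.
Let the attacker play Flank with probability p. Expected payoff against Hold: 6p + 0(1−p) = 6p; against Counter: 3p + 5(1−p) = −2p + 5.
Setting these equal: 6p = −2p + 5 ⇒ 8p = 5 ⇒ p = 5/8, and the value is (6)·(5/8) = 15/4.
For the defender: with q = P(Hold), equating Flank's and Center's payoffs gives 3q + 3 = −5q + 5 ⇒ q = 1/4.

3/8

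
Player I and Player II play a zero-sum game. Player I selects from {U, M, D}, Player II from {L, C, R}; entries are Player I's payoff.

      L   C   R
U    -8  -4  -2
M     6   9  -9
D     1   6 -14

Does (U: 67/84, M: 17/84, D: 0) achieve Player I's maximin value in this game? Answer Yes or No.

No

Against L this mix gives (67/84)·(-8) + (17/84)·6 = -31/6.
Against C this mix gives (67/84)·(-4) + (17/84)·9 = -115/84.
Against R this mix gives (67/84)·(-2) + (17/84)·(-9) = -41/12.
Player II will play L, holding Player I to -31/6. Shifting weight toward the row that does better against L would raise this floor (the equalizing mix achieves -4 against both L and R), so the proposed strategy is not optimal.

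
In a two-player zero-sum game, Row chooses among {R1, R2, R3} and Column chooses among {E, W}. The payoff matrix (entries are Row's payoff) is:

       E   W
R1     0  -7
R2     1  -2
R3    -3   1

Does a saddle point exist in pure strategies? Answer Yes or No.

No

Row minima: R1 → -7, R2 → -2, R3 → -3; maximin = -2.
Column maxima: E → 1, W → 1; minimax = 1.
-2 ≠ 1, so no pure-strategy equilibrium exists.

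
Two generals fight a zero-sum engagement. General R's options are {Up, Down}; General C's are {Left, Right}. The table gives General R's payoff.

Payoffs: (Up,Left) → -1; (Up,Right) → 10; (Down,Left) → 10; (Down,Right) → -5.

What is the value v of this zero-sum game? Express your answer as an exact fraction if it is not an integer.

Row minima: Up → -1, Down → -5; maximin = -1.
Column maxima: Left → 10, Right → 10; minimax = 10.
-1 ≠ 10, so there is no saddle point; optimal play is mixed.
Let General R play Up with probability p. Expected payoff against Left: (-1)p + 10(1−p) = −11p + 10; against Right: 10p + (-5)(1−p) = 15p − 5.
Setting these equal: −11p + 10 = 15p − 5 ⇒ −26p = -15 ⇒ p = 15/26, and the value is (-11)·(15/26) + 10 = 95/26.
For General C: with q = P(Left), equating Up's and Down's payoffs gives −11q + 10 = 15q − 5 ⇒ q = 15/26.

95/26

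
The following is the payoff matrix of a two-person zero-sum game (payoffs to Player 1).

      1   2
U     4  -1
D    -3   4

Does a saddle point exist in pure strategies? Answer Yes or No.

No

Row minima: U → -1, D → -3; maximin = -1.
Column maxima: 1 → 4, 2 → 4; minimax = 4.
-1 ≠ 4, so no pure-strategy equilibrium exists.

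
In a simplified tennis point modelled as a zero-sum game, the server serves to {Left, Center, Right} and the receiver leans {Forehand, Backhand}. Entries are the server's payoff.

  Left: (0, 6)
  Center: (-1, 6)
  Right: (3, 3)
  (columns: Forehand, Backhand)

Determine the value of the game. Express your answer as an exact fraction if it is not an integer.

3

Row minima: Left → 0, Center → -1, Right → 3; maximin = 3.
Column maxima: Forehand → 3, Backhand → 6; minimax = 3.
Since maximin = minimax = 3, there is a saddle point and the value is 3.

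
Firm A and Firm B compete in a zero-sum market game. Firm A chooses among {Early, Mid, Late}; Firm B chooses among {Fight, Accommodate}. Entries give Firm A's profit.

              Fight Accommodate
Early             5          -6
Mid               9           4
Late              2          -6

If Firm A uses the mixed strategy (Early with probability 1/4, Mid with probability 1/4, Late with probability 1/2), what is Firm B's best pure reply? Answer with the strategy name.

If Firm B plays Fight, Firm A's expected payoff is (1/4)·5 + (1/4)·9 + (1/2)·2 = 9/2.
If Firm B plays Accommodate, Firm A's expected payoff is (1/4)·(-6) + (1/4)·4 + (1/2)·(-6) = -7/2.
Firm B minimizes Firm A's payoff; the smallest is -7/2, so the best response is Accommodate.

Accommodate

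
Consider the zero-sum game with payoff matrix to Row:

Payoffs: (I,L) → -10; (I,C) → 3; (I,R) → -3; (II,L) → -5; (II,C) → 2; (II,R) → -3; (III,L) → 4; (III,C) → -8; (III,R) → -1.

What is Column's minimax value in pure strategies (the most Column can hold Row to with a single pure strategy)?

Column maxima: L → 4, C → 3, R → -1.
The smallest of these is -1.

-1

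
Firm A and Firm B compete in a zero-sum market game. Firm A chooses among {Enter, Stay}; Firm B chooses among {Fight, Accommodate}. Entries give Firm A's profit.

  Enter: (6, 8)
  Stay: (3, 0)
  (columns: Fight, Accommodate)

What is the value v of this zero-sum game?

Row minima: Enter → 6, Stay → 0; maximin = 6.
Column maxima: Fight → 6, Accommodate → 8; minimax = 6.
Since maximin = minimax = 6, there is a saddle point and the value is 6.

6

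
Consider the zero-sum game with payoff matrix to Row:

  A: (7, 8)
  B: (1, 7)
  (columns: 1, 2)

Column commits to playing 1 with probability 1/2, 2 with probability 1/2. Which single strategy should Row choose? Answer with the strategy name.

A

Expected payoff of A: (1/2)·7 + (1/2)·8 = 15/2.
Expected payoff of B: (1/2)·1 + (1/2)·7 = 4.
The largest is 15/2, so Row's best response is A.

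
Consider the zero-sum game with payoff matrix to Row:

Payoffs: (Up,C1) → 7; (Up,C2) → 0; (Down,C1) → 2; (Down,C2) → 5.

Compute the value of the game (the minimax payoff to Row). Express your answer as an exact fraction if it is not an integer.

7/2

Row minima: Up → 0, Down → 2; maximin = 2.
Column maxima: C1 → 7, C2 → 5; minimax = 5.
2 ≠ 5, so there is no saddle point; optimal play is mixed.
Let Row play Up with probability p. Expected payoff against C1: 7p + 2(1−p) = 5p + 2; against C2: 0p + 5(1−p) = −5p + 5.
Setting these equal: 5p + 2 = −5p + 5 ⇒ 10p = 3 ⇒ p = 3/10, and the value is (5)·(3/10) + 2 = 7/2.
For Column: with q = P(C1), equating Up's and Down's payoffs gives 7q = −3q + 5 ⇒ q = 1/2.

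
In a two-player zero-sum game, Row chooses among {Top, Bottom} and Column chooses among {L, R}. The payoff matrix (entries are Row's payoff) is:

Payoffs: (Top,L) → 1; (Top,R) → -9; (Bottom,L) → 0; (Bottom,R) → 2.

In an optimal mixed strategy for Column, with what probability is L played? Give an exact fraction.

11/12

Row minima: Top → -9, Bottom → 0; maximin = 0.
Column maxima: L → 1, R → 2; minimax = 1.
0 ≠ 1, so there is no saddle point; optimal play is mixed.
Let Row play Top with probability p. Expected payoff against L: 1p + 0(1−p) = p; against R: (-9)p + 2(1−p) = −11p + 2.
Setting these equal: p = −11p + 2 ⇒ 12p = 2 ⇒ p = 1/6, and the value is (1)·(1/6) = 1/6.
For Column: with q = P(L), equating Top's and Bottom's payoffs gives 10q − 9 = −2q + 2 ⇒ q = 11/12.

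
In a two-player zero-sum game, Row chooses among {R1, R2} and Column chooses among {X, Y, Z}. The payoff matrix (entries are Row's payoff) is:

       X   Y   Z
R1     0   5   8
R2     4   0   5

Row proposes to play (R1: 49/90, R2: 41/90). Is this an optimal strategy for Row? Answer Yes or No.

No

Against X this mix gives (49/90)·0 + (41/90)·4 = 82/45.
Against Y this mix gives (49/90)·5 + (41/90)·0 = 49/18.
Against Z this mix gives (49/90)·8 + (41/90)·5 = 199/30.
Column will play X, holding Row to 82/45. Shifting weight toward the row that does better against X would raise this floor (the equalizing mix achieves 20/9 against both X and Y), so the proposed strategy is not optimal.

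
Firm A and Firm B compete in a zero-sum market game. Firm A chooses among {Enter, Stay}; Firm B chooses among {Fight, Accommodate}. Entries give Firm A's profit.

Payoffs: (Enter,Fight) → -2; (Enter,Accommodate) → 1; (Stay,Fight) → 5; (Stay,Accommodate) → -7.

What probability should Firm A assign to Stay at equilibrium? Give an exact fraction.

1/5

Row minima: Enter → -2, Stay → -7; maximin = -2.
Column maxima: Fight → 5, Accommodate → 1; minimax = 1.
-2 ≠ 1, so there is no saddle point; optimal play is mixed.
Let Firm A play Enter with probability p. Expected payoff against Fight: (-2)p + 5(1−p) = −7p + 5; against Accommodate: 1p + (-7)(1−p) = 8p − 7.
Setting these equal: −7p + 5 = 8p − 7 ⇒ −15p = -12 ⇒ p = 4/5, and the value is (-7)·(4/5) + 5 = -3/5.
For Firm B: with q = P(Fight), equating Enter's and Stay's payoffs gives −3q + 1 = 12q − 7 ⇒ q = 8/15.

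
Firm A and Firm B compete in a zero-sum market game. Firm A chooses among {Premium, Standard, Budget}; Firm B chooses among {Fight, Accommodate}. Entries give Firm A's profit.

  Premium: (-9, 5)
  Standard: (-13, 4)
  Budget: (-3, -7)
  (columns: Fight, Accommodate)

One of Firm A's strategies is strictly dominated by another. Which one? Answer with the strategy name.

Standard

Premium gives a strictly higher payoff than Standard against every column: -9 > -13, 5 > 4.
So Standard is strictly dominated and Firm A never plays it.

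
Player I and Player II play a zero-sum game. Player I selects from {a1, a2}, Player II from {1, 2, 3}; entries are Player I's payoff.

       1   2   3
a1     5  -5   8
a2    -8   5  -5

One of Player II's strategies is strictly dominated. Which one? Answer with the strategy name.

1 holds Player I's payoff strictly below 3 in every row: 5 < 8, -8 < -5.
So 3 is strictly dominated for Player II.

3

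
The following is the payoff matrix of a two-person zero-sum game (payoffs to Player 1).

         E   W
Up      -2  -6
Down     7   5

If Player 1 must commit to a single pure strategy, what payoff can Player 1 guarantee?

5

Row minima: Up → -6, Down → 5.
The best of these is 5.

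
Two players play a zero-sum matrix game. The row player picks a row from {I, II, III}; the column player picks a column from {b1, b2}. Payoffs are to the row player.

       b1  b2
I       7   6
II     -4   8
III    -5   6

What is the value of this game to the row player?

Row minima: I → 6, II → -4, III → -5; maximin = 6.
Column maxima: b1 → 7, b2 → 8; minimax = 7.
6 ≠ 7, so there is no saddle point; optimal play is mixed.
III is strictly dominated by II, so the row player never plays it.
On the remaining 2×2 (I, II vs b1, b2):
Let the row player play I with probability p. Expected payoff against b1: 7p + (-4)(1−p) = 11p − 4; against b2: 6p + 8(1−p) = −2p + 8.
Setting these equal: 11p − 4 = −2p + 8 ⇒ 13p = 12 ⇒ p = 12/13, and the value is (11)·(12/13) − 4 = 80/13.
For the column player: with q = P(b1), equating I's and II's payoffs gives q + 6 = −12q + 8 ⇒ q = 2/13.

80/13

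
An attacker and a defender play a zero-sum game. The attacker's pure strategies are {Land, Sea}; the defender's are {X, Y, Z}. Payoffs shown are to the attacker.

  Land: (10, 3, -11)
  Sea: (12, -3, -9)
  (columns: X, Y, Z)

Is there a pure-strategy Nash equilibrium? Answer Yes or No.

Row minima: Land → -11, Sea → -9; maximin = -9.
Column maxima: X → 12, Y → 3, Z → -9; minimax = -9.
maximin = minimax = -9, so a saddle point exists.

Yes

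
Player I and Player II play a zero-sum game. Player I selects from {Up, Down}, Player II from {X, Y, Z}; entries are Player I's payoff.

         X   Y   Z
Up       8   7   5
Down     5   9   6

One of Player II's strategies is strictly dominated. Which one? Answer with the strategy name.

Y

Z holds Player I's payoff strictly below Y in every row: 5 < 7, 6 < 9.
So Y is strictly dominated for Player II.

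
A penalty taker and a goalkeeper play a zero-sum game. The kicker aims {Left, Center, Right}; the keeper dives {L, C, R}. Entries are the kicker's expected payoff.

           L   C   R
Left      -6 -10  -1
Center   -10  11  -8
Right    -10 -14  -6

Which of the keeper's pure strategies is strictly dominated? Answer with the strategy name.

R

L holds the kicker's payoff strictly below R in every row: -6 < -1, -10 < -8, -10 < -6.
So R is strictly dominated for the keeper.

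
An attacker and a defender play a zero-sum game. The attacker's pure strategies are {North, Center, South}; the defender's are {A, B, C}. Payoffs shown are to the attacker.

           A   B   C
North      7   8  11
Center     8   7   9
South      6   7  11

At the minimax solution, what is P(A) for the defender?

Row minima: North → 7, Center → 7, South → 6; maximin = 7.
Column maxima: A → 8, B → 8, C → 11; minimax = 8.
7 ≠ 8, so there is no saddle point; optimal play is mixed.
C is strictly dominated by A (it gives the attacker strictly more in every row), so the defender never plays it.
With C eliminated, South is strictly dominated by North (North gives the attacker strictly more in every remaining column), so the attacker never plays it.
On the remaining 2×2 (North, Center vs A, B):
Let the attacker play North with probability p. Expected payoff against A: 7p + 8(1−p) = −p + 8; against B: 8p + 7(1−p) = p + 7.
Setting these equal: −p + 8 = p + 7 ⇒ −2p = -1 ⇒ p = 1/2, and the value is (-1)·(1/2) + 8 = 15/2.
For the defender: with q = P(A), equating North's and Center's payoffs gives −q + 8 = q + 7 ⇒ q = 1/2.

1/2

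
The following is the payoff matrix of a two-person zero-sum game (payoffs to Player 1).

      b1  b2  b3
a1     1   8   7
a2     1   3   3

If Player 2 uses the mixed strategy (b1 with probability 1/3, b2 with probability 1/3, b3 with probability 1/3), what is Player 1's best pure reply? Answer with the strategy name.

a1

Expected payoff of a1: (1/3)·1 + (1/3)·8 + (1/3)·7 = 16/3.
Expected payoff of a2: (1/3)·1 + (1/3)·3 + (1/3)·3 = 7/3.
The largest is 16/3, so Player 1's best response is a1.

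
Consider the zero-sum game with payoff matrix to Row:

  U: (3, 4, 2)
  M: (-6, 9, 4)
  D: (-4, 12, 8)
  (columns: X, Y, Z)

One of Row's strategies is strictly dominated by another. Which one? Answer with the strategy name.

D gives a strictly higher payoff than M against every column: -4 > -6, 12 > 9, 8 > 4.
So M is strictly dominated and Row never plays it.

M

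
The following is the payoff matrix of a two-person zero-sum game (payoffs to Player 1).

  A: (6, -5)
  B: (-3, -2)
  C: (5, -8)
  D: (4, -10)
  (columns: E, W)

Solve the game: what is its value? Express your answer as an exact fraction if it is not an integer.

Row minima: A → -5, B → -3, C → -8, D → -10; maximin = -3.
Column maxima: E → 6, W → -2; minimax = -2.
-3 ≠ -2, so there is no saddle point; optimal play is mixed.
C is strictly dominated by A, so Player 1 never plays it.
D is strictly dominated by A, so Player 1 never plays it.
On the remaining 2×2 (A, B vs E, W):
Let Player 1 play A with probability p. Expected payoff against E: 6p + (-3)(1−p) = 9p − 3; against W: (-5)p + (-2)(1−p) = −3p − 2.
Setting these equal: 9p − 3 = −3p − 2 ⇒ 12p = 1 ⇒ p = 1/12, and the value is (9)·(1/12) − 3 = -9/4.
For Player 2: with q = P(E), equating A's and B's payoffs gives 11q − 5 = −q − 2 ⇒ q = 1/4.

-9/4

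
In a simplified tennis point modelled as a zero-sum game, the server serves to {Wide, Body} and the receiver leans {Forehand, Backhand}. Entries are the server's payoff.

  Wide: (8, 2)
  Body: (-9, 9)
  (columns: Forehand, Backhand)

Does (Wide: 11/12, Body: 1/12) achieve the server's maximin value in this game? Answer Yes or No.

Against Forehand this mix gives (11/12)·8 + (1/12)·(-9) = 79/12.
Against Backhand this mix gives (11/12)·2 + (1/12)·9 = 31/12.
The receiver will play Backhand, holding the server to 31/12. Shifting weight toward the row that does better against Backhand would raise this floor (the equalizing mix achieves 15/4 against both Backhand and Forehand), so the proposed strategy is not optimal.

No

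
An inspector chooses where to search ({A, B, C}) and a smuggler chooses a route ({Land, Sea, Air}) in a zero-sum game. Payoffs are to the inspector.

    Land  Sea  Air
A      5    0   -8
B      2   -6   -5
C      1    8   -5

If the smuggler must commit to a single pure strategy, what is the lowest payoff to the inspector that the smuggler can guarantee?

Column maxima: Land → 5, Sea → 8, Air → -5.
The smallest of these is -5.

-5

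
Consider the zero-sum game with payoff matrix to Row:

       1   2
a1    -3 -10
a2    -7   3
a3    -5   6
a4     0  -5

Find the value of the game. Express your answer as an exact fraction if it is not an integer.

Row minima: a1 → -10, a2 → -7, a3 → -5, a4 → -5; maximin = -5.
Column maxima: 1 → 0, 2 → 6; minimax = 0.
-5 ≠ 0, so there is no saddle point; optimal play is mixed.
a1 is strictly dominated by a4, so Row never plays it.
a2 is strictly dominated by a3, so Row never plays it.
On the remaining 2×2 (a3, a4 vs 1, 2):
Let Row play a3 with probability p. Expected payoff against 1: (-5)p + 0(1−p) = −5p; against 2: 6p + (-5)(1−p) = 11p − 5.
Setting these equal: −5p = 11p − 5 ⇒ −16p = -5 ⇒ p = 5/16, and the value is (-5)·(5/16) = -25/16.
For Column: with q = P(1), equating a3's and a4's payoffs gives −11q + 6 = 5q − 5 ⇒ q = 11/16.

-25/16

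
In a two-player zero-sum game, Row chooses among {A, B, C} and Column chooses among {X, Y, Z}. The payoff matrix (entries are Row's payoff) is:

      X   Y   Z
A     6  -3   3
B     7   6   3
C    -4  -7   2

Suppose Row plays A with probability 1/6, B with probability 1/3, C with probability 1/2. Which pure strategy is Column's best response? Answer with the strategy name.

If Column plays X, Row's expected payoff is (1/6)·6 + (1/3)·7 + (1/2)·(-4) = 4/3.
If Column plays Y, Row's expected payoff is (1/6)·(-3) + (1/3)·6 + (1/2)·(-7) = -2.
If Column plays Z, Row's expected payoff is (1/6)·3 + (1/3)·3 + (1/2)·2 = 5/2.
Column minimizes Row's payoff; the smallest is -2, so the best response is Y.

Y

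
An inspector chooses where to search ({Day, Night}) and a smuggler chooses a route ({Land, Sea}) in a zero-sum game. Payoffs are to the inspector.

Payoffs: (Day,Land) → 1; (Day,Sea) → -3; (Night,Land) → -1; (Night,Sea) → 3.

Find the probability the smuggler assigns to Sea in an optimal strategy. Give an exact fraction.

Row minima: Day → -3, Night → -1; maximin = -1.
Column maxima: Land → 1, Sea → 3; minimax = 1.
-1 ≠ 1, so there is no saddle point; optimal play is mixed.
Let the inspector play Day with probability p. Expected payoff against Land: 1p + (-1)(1−p) = 2p − 1; against Sea: (-3)p + 3(1−p) = −6p + 3.
Setting these equal: 2p − 1 = −6p + 3 ⇒ 8p = 4 ⇒ p = 1/2, and the value is (2)·(1/2) − 1 = 0.
For the smuggler: with q = P(Land), equating Day's and Night's payoffs gives 4q − 3 = −4q + 3 ⇒ q = 3/4.

1/4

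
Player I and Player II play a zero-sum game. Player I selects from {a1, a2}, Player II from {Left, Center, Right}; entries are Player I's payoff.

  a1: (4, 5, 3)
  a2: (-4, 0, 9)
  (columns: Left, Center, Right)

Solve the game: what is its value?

Row minima: a1 → 3, a2 → -4; maximin = 3.
Column maxima: Left → 4, Center → 5, Right → 9; minimax = 4.
3 ≠ 4, so there is no saddle point; optimal play is mixed.
Center is strictly dominated by Left (it gives Player I strictly more in every row), so Player II never plays it.
On the remaining 2×2 (a1, a2 vs Left, Right):
Let Player I play a1 with probability p. Expected payoff against Left: 4p + (-4)(1−p) = 8p − 4; against Right: 3p + 9(1−p) = −6p + 9.
Setting these equal: 8p − 4 = −6p + 9 ⇒ 14p = 13 ⇒ p = 13/14, and the value is (8)·(13/14) − 4 = 24/7.
For Player II: with q = P(Left), equating a1's and a2's payoffs gives q + 3 = −13q + 9 ⇒ q = 3/7.

24/7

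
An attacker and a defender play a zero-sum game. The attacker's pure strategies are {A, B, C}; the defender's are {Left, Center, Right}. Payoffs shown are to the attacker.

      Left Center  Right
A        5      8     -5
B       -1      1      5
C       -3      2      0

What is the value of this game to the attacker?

Row minima: A → -5, B → -1, C → -3; maximin = -1.
Column maxima: Left → 5, Center → 8, Right → 5; minimax = 5.
-1 ≠ 5, so there is no saddle point; optimal play is mixed.
Center is strictly dominated by Left (it gives the attacker strictly more in every row), so the defender never plays it.
With Center eliminated, C is strictly dominated by B (B gives the attacker strictly more in every remaining column), so the attacker never plays it.
On the remaining 2×2 (A, B vs Left, Right):
Let the attacker play A with probability p. Expected payoff against Left: 5p + (-1)(1−p) = 6p − 1; against Right: (-5)p + 5(1−p) = −10p + 5.
Setting these equal: 6p − 1 = −10p + 5 ⇒ 16p = 6 ⇒ p = 3/8, and the value is (6)·(3/8) − 1 = 5/4.
For the defender: with q = P(Left), equating A's and B's payoffs gives 10q − 5 = −6q + 5 ⇒ q = 5/8.

5/4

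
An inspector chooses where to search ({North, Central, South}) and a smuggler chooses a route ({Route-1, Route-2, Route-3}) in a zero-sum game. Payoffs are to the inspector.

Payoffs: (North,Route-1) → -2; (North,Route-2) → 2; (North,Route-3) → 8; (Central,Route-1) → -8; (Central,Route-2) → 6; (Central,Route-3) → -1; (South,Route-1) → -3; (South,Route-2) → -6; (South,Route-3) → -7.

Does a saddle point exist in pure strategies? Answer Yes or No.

Row minima: North → -2, Central → -8, South → -7; maximin = -2.
Column maxima: Route-1 → -2, Route-2 → 6, Route-3 → 8; minimax = -2.
maximin = minimax = -2, so a saddle point exists.

Yes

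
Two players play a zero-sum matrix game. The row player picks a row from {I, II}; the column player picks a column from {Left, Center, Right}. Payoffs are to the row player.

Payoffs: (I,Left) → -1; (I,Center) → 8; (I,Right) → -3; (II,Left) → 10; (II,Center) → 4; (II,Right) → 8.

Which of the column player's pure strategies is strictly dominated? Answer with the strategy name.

Left

Right holds the row player's payoff strictly below Left in every row: -3 < -1, 8 < 10.
So Left is strictly dominated for the column player.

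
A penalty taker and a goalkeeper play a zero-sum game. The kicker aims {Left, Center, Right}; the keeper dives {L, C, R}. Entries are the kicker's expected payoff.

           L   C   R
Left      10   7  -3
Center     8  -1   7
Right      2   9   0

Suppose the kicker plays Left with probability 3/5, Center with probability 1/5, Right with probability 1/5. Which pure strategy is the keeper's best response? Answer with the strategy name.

If the keeper plays L, the kicker's expected payoff is (3/5)·10 + (1/5)·8 + (1/5)·2 = 8.
If the keeper plays C, the kicker's expected payoff is (3/5)·7 + (1/5)·(-1) + (1/5)·9 = 29/5.
If the keeper plays R, the kicker's expected payoff is (3/5)·(-3) + (1/5)·7 + (1/5)·0 = -2/5.
The keeper minimizes the kicker's payoff; the smallest is -2/5, so the best response is R.

R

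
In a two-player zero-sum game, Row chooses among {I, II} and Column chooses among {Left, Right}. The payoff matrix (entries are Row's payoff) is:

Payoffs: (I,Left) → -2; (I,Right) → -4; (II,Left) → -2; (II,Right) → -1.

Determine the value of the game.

Row minima: I → -4, II → -2; maximin = -2.
Column maxima: Left → -2, Right → -1; minimax = -2.
Since maximin = minimax = -2, there is a saddle point and the value is -2.

-2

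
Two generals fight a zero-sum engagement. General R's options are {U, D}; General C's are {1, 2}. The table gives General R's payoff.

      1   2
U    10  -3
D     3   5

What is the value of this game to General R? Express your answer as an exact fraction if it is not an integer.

59/15

Row minima: U → -3, D → 3; maximin = 3.
Column maxima: 1 → 10, 2 → 5; minimax = 5.
3 ≠ 5, so there is no saddle point; optimal play is mixed.
Let General R play U with probability p. Expected payoff against 1: 10p + 3(1−p) = 7p + 3; against 2: (-3)p + 5(1−p) = −8p + 5.
Setting these equal: 7p + 3 = −8p + 5 ⇒ 15p = 2 ⇒ p = 2/15, and the value is (7)·(2/15) + 3 = 59/15.
For General C: with q = P(1), equating U's and D's payoffs gives 13q − 3 = −2q + 5 ⇒ q = 8/15.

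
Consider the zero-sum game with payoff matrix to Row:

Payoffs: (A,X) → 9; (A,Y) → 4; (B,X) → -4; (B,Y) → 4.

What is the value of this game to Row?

Row minima: A → 4, B → -4; maximin = 4.
Column maxima: X → 9, Y → 4; minimax = 4.
Since maximin = minimax = 4, there is a saddle point and the value is 4.

4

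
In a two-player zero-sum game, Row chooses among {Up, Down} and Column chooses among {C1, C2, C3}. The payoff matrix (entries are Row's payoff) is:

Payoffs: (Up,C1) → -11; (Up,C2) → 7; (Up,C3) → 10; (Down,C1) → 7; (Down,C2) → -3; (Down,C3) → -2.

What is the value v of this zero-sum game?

4/7

Row minima: Up → -11, Down → -3; maximin = -3.
Column maxima: C1 → 7, C2 → 7, C3 → 10; minimax = 7.
-3 ≠ 7, so there is no saddle point; optimal play is mixed.
C3 is strictly dominated by C2 (it gives Row strictly more in every row), so Column never plays it.
On the remaining 2×2 (Up, Down vs C1, C2):
Let Row play Up with probability p. Expected payoff against C1: (-11)p + 7(1−p) = −18p + 7; against C2: 7p + (-3)(1−p) = 10p − 3.
Setting these equal: −18p + 7 = 10p − 3 ⇒ −28p = -10 ⇒ p = 5/14, and the value is (-18)·(5/14) + 7 = 4/7.
For Column: with q = P(C1), equating Up's and Down's payoffs gives −18q + 7 = 10q − 3 ⇒ q = 5/14.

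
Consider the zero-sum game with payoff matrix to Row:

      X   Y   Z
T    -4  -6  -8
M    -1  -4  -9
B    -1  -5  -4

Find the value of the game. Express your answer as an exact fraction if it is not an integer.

Row minima: T → -8, M → -9, B → -5; maximin = -5.
Column maxima: X → -1, Y → -4, Z → -4; minimax = -4.
-5 ≠ -4, so there is no saddle point; optimal play is mixed.
T is strictly dominated by B, so Row never plays it.
X is strictly dominated by Y (it gives Row strictly more in every row), so Column never plays it.
On the remaining 2×2 (M, B vs Y, Z):
Let Row play M with probability p. Expected payoff against Y: (-4)p + (-5)(1−p) = p − 5; against Z: (-9)p + (-4)(1−p) = −5p − 4.
Setting these equal: p − 5 = −5p − 4 ⇒ 6p = 1 ⇒ p = 1/6, and the value is (1)·(1/6) − 5 = -29/6.
For Column: with q = P(Y), equating M's and B's payoffs gives 5q − 9 = −q − 4 ⇒ q = 5/6.

-29/6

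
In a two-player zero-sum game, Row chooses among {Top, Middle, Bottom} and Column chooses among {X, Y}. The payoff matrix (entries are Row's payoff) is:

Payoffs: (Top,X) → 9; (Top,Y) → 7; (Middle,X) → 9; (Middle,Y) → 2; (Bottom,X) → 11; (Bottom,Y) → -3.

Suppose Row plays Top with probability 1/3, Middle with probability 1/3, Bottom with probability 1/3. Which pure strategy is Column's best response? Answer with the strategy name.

If Column plays X, Row's expected payoff is (1/3)·9 + (1/3)·9 + (1/3)·11 = 29/3.
If Column plays Y, Row's expected payoff is (1/3)·7 + (1/3)·2 + (1/3)·(-3) = 2.
Column minimizes Row's payoff; the smallest is 2, so the best response is Y.

Y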